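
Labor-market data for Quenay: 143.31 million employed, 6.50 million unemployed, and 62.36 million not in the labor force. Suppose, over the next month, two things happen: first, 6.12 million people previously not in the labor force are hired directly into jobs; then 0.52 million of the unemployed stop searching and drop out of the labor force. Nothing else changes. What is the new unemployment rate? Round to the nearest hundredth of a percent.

Initially, labor force = 143.31 + 6.50 = 149.81 million, so u = 6.50/149.81 = 4.34%.
After the first change, employed and labor force both rise by 6.12; unemployed unchanged → E = 149.43, U = 6.50, labor force = 155.93 million.
After the second change, unemployed and labor force both fall by 0.52 → E = 149.43, U = 5.98, labor force = 155.41 million.
New unemployment rate = 5.98 / 155.41 = 3.85%.

New unemployment rate ≈ 3.85%.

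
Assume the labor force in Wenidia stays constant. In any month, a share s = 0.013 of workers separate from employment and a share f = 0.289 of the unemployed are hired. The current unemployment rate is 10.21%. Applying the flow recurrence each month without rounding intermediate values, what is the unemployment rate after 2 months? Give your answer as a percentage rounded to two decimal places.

Unemployment rate after two months ≈ 7.18%.

With a fixed labor force, u_{t+1} = u_t + s·(1−u_t) − f·u_t = u_t·(1−s−f) + s.
Here 1−s−f = 0.698 and s = 0.013.
u_1 = 0.102100 × 0.698 + 0.013 = 0.084266.
u_2 = 0.084266 × 0.698 + 0.013 = 0.071818.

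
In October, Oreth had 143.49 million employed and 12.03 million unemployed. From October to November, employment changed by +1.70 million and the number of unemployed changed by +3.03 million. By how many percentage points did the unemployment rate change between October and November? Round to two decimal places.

October: labor force = 143.49 + 12.03 = 155.52; u = 12.03/155.52 = 7.74%.
November: labor force = 145.19 + 15.06 = 160.25; u = 15.06/160.25 = 9.40%.
Change = 9.40% − 7.74% = +1.66 pp.

The unemployment rate changed by +1.66 percentage points.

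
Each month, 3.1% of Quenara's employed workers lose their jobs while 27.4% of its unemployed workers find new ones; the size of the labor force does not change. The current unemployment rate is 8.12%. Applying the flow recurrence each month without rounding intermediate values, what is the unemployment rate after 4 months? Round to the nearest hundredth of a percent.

With a fixed labor force, u_{t+1} = u_t + s·(1−u_t) − f·u_t = u_t·(1−s−f) + s.
Here 1−s−f = 0.695 and s = 0.031.
u_1 = 0.081200 × 0.695 + 0.031 = 0.087434.
u_2 = 0.087434 × 0.695 + 0.031 = 0.091767.
u_3 = 0.091767 × 0.695 + 0.031 = 0.094778.
u_4 = 0.094778 × 0.695 + 0.031 = 0.096871.

Unemployment rate after four months ≈ 9.69%.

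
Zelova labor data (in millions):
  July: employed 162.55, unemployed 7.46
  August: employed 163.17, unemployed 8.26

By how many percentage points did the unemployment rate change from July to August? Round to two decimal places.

July: labor force = 162.55 + 7.46 = 170.01; u = 7.46/170.01 = 4.39%.
August: labor force = 163.17 + 8.26 = 171.43; u = 8.26/171.43 = 4.82%.
Change = 4.82% − 4.39% = +0.43 pp.

The unemployment rate changed by +0.43 percentage points.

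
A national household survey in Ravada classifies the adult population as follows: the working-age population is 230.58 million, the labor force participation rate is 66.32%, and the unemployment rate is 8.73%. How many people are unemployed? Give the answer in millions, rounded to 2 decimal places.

Labor force = 0.6632 × 230.58 = 152.92 million.
Unemployed = 0.0873 × 152.92 ≈ 13.35 million.

About 13.35 million are unemployed.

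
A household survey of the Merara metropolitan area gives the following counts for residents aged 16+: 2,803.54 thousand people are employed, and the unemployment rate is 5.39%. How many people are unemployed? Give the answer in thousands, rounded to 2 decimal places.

Let U be the number unemployed. The labor force is E + U, and U/(E+U) = 0.0539.
So U = 0.0539 × 2,803.54 / (1 − 0.0539) = 151.1108 / 0.9461 ≈ 159.72 thousand.

About 159.72 thousand are unemployed.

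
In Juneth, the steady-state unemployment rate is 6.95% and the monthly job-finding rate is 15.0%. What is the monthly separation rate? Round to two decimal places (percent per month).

Separation rate ≈ 1.12% per month.

From u* = s/(s+f): s = u·f/(1−u).
s = 0.0695 × 15.0 / (1 − 0.0695) = 1.0425 / 0.9305 ≈ 1.12% per month.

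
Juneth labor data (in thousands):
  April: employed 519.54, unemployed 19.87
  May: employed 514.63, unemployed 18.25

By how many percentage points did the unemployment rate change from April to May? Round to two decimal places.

The unemployment rate changed by −0.26 percentage points.

April: labor force = 519.54 + 19.87 = 539.41; u = 19.87/539.41 = 3.68%.
May: labor force = 514.63 + 18.25 = 532.88; u = 18.25/532.88 = 3.42%.
Change = 3.42% − 3.68% = −0.26 pp.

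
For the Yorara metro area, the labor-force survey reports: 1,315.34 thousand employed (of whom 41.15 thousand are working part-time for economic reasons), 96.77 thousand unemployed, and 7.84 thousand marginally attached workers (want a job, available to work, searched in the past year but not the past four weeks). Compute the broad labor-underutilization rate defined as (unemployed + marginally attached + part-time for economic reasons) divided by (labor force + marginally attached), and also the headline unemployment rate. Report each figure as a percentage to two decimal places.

Broad underutilization rate ≈ 10.27%; headline unemployment rate ≈ 6.85%.

Labor force = 1,315.34 + 96.77 = 1,412.11 thousand.
Numerator = 96.77 + 7.84 + 41.15 = 145.76 thousand.
Denominator = 1,412.11 + 7.84 = 1,419.95 thousand.
Broad rate = 145.76 / 1,419.95 = 10.27%.
Headline unemployment rate = 96.77 / 1,412.11 = 6.85%.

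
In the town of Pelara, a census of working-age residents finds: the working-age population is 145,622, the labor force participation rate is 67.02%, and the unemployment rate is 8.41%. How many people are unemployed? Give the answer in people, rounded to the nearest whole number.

About 8,208 are unemployed.

Labor force = 0.6702 × 145,622 = 97,596.
Unemployed = 0.0841 × 97,596 ≈ 8,208.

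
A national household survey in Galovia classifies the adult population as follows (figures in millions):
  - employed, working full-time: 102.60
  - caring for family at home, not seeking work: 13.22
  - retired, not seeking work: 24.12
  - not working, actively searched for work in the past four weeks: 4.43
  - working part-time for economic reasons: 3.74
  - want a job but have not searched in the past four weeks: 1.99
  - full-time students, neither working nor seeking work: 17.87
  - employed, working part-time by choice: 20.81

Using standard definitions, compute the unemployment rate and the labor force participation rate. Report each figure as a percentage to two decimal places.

Unemployment rate ≈ 3.37%; labor force participation rate ≈ 69.70%.

Employed = 102.60 + 3.74 + 20.81 = 127.15 million (anyone who worked, including part-time for economic reasons, counts as employed).
Unemployed = 4.43 million.
Labor force = 127.15 + 4.43 = 131.58 million.
Not in labor force = 13.22 + 24.12 + 1.99 + 17.87 = 57.20 million (those not working and not actively searching are outside the labor force — including those who want a job but have given up searching).
Civilian working-age population = 131.58 + 57.20 = 188.78 million.
Unemployment rate = 4.43 / 131.58 = 3.37%.
Labor force participation rate = 131.58 / 188.78 = 69.70%.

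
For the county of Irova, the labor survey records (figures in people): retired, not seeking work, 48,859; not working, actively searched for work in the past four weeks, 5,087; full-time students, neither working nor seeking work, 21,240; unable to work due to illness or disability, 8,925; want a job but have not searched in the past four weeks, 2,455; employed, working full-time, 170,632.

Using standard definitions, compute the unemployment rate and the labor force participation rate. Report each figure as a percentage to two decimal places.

Employed = 170,632.
Unemployed = 5,087.
Labor force = 170,632 + 5,087 = 175,719.
Not in labor force = 48,859 + 21,240 + 8,925 + 2,455 = 81,479 (those not working and not actively searching are outside the labor force — including those who want a job but have given up searching).
Civilian working-age population = 175,719 + 81,479 = 257,198.
Unemployment rate = 5,087 / 175,719 = 2.89%.
Labor force participation rate = 175,719 / 257,198 = 68.32%.

Unemployment rate ≈ 2.89%; labor force participation rate ≈ 68.32%.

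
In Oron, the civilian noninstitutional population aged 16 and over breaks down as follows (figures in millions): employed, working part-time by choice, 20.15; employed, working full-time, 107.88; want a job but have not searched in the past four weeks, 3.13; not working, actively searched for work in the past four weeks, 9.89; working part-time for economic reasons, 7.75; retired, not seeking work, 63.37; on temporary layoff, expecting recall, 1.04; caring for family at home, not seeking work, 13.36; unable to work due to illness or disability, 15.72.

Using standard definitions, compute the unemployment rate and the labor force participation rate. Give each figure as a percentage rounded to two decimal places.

Employed = 20.15 + 107.88 + 7.75 = 135.78 million (anyone who worked, including part-time for economic reasons, counts as employed).
Unemployed = 9.89 + 1.04 = 10.93 million (jobless and actively searching, or on temporary layoff).
Labor force = 135.78 + 10.93 = 146.71 million.
Not in labor force = 3.13 + 63.37 + 13.36 + 15.72 = 95.58 million (those not working and not actively searching are outside the labor force — including those who want a job but have given up searching).
Civilian working-age population = 146.71 + 95.58 = 242.29 million.
Unemployment rate = 10.93 / 146.71 = 7.45%.
Labor force participation rate = 146.71 / 242.29 = 60.55%.

Unemployment rate ≈ 7.45%; labor force participation rate ≈ 60.55%.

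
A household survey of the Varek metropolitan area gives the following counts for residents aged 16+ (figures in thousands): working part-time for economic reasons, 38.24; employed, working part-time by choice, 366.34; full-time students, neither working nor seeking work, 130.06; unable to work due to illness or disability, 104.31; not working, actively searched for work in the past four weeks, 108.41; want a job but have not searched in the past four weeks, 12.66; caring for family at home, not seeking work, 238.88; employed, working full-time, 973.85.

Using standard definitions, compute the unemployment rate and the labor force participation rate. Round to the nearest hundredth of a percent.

Unemployment rate ≈ 7.29%; labor force participation rate ≈ 75.37%.

Employed = 38.24 + 366.34 + 973.85 = 1,378.43 thousand (anyone who worked, including part-time for economic reasons, counts as employed).
Unemployed = 108.41 thousand.
Labor force = 1,378.43 + 108.41 = 1,486.84 thousand.
Not in labor force = 130.06 + 104.31 + 12.66 + 238.88 = 485.91 thousand (those not working and not actively searching are outside the labor force — including those who want a job but have given up searching).
Civilian working-age population = 1,486.84 + 485.91 = 1,972.75 thousand.
Unemployment rate = 108.41 / 1,486.84 = 7.29%.
Labor force participation rate = 1,486.84 / 1,972.75 = 75.37%.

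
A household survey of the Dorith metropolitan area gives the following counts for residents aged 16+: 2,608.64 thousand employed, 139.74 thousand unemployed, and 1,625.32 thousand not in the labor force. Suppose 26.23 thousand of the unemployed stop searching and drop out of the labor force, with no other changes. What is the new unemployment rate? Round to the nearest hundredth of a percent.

New unemployment rate ≈ 4.17%.

Initially, labor force = 2,608.64 + 139.74 = 2,748.38 thousand, so u = 139.74/2,748.38 = 5.08%.
After the change, unemployed and labor force both fall by 26.23 → E = 2,608.64, U = 113.51, labor force = 2,722.15 thousand.
New unemployment rate = 113.51 / 2,722.15 = 4.17%.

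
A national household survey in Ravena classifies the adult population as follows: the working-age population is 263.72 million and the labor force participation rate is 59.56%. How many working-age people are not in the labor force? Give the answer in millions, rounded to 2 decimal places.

About 106.65 million are not in the labor force.

Share not in the labor force = 1 − 0.5956 = 0.4044.
Not in labor force = 0.4044 × 263.72 ≈ 106.65 million.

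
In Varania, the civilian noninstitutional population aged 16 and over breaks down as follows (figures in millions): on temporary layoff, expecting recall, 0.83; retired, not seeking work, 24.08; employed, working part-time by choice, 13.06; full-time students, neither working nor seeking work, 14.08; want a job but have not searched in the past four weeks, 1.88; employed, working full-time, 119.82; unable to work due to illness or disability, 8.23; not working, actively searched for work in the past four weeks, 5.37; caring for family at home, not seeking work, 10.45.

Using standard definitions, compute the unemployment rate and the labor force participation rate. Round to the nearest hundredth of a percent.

Employed = 13.06 + 119.82 = 132.88 million.
Unemployed = 0.83 + 5.37 = 6.20 million (jobless and actively searching, or on temporary layoff).
Labor force = 132.88 + 6.20 = 139.08 million.
Not in labor force = 24.08 + 14.08 + 1.88 + 8.23 + 10.45 = 58.72 million (those not working and not actively searching are outside the labor force — including those who want a job but have given up searching).
Civilian working-age population = 139.08 + 58.72 = 197.80 million.
Unemployment rate = 6.20 / 139.08 = 4.46%.
Labor force participation rate = 139.08 / 197.80 = 70.31%.

Unemployment rate ≈ 4.46%; labor force participation rate ≈ 70.31%.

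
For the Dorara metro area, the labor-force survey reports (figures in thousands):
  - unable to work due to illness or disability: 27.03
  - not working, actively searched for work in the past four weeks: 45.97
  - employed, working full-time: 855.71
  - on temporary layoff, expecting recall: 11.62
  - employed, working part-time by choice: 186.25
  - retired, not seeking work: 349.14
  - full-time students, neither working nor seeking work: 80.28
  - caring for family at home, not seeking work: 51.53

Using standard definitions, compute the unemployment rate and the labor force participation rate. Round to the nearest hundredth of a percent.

Unemployment rate ≈ 5.24%; labor force participation rate ≈ 68.40%.

Employed = 855.71 + 186.25 = 1,041.96 thousand.
Unemployed = 45.97 + 11.62 = 57.59 thousand (jobless and actively searching, or on temporary layoff).
Labor force = 1,041.96 + 57.59 = 1,099.55 thousand.
Not in labor force = 27.03 + 349.14 + 80.28 + 51.53 = 507.98 thousand (those not working and not actively searching are outside the labor force).
Civilian working-age population = 1,099.55 + 507.98 = 1,607.53 thousand.
Unemployment rate = 57.59 / 1,099.55 = 5.24%.
Labor force participation rate = 1,099.55 / 1,607.53 = 68.40%.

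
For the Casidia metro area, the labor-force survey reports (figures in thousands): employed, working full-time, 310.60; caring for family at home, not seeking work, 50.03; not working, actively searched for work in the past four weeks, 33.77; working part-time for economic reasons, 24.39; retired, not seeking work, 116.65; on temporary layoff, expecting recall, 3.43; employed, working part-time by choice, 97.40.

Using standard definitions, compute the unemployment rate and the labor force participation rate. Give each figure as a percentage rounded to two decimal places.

Unemployment rate ≈ 7.92%; labor force participation rate ≈ 73.80%.

Employed = 310.60 + 24.39 + 97.40 = 432.39 thousand (anyone who worked, including part-time for economic reasons, counts as employed).
Unemployed = 33.77 + 3.43 = 37.20 thousand (jobless and actively searching, or on temporary layoff).
Labor force = 432.39 + 37.20 = 469.59 thousand.
Not in labor force = 50.03 + 116.65 = 166.68 thousand (those not working and not actively searching are outside the labor force).
Civilian working-age population = 469.59 + 166.68 = 636.27 thousand.
Unemployment rate = 37.20 / 469.59 = 7.92%.
Labor force participation rate = 469.59 / 636.27 = 73.80%.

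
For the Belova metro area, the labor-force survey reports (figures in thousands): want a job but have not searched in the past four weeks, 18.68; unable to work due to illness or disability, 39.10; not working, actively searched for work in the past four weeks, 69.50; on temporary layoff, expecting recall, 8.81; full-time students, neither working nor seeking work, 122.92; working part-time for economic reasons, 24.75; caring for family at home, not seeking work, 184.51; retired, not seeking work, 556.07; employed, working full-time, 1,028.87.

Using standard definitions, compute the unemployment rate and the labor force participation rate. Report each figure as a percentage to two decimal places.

Employed = 24.75 + 1,028.87 = 1,053.62 thousand (anyone who worked, including part-time for economic reasons, counts as employed).
Unemployed = 69.50 + 8.81 = 78.31 thousand (jobless and actively searching, or on temporary layoff).
Labor force = 1,053.62 + 78.31 = 1,131.93 thousand.
Not in labor force = 18.68 + 39.10 + 122.92 + 184.51 + 556.07 = 921.28 thousand (those not working and not actively searching are outside the labor force — including those who want a job but have given up searching).
Civilian working-age population = 1,131.93 + 921.28 = 2,053.21 thousand.
Unemployment rate = 78.31 / 1,131.93 = 6.92%.
Labor force participation rate = 1,131.93 / 2,053.21 = 55.13%.

Unemployment rate ≈ 6.92%; labor force participation rate ≈ 55.13%.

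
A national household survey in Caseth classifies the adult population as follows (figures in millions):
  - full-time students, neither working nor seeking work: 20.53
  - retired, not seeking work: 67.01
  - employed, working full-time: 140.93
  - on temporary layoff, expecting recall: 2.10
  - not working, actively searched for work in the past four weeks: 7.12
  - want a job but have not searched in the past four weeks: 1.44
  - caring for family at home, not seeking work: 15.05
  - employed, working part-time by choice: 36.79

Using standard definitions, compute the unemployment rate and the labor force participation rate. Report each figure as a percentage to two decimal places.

Employed = 140.93 + 36.79 = 177.72 million.
Unemployed = 2.10 + 7.12 = 9.22 million (jobless and actively searching, or on temporary layoff).
Labor force = 177.72 + 9.22 = 186.94 million.
Not in labor force = 20.53 + 67.01 + 1.44 + 15.05 = 104.03 million (those not working and not actively searching are outside the labor force — including those who want a job but have given up searching).
Civilian working-age population = 186.94 + 104.03 = 290.97 million.
Unemployment rate = 9.22 / 186.94 = 4.93%.
Labor force participation rate = 186.94 / 290.97 = 64.25%.

Unemployment rate ≈ 4.93%; labor force participation rate ≈ 64.25%.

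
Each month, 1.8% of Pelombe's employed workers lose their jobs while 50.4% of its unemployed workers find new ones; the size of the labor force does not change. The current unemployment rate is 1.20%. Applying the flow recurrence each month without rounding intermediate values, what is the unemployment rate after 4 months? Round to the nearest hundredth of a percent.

Unemployment rate after four months ≈ 3.33%.

With a fixed labor force, u_{t+1} = u_t + s·(1−u_t) − f·u_t = u_t·(1−s−f) + s.
Here 1−s−f = 0.478 and s = 0.018.
u_1 = 0.012000 × 0.478 + 0.018 = 0.023736.
u_2 = 0.023736 × 0.478 + 0.018 = 0.029346.
u_3 = 0.029346 × 0.478 + 0.018 = 0.032027.
u_4 = 0.032027 × 0.478 + 0.018 = 0.033309.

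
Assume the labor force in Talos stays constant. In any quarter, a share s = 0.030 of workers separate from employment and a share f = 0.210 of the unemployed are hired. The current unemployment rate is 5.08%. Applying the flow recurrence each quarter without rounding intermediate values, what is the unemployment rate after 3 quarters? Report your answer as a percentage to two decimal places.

Unemployment rate after three quarters ≈ 9.24%.

With a fixed labor force, u_{t+1} = u_t + s·(1−u_t) − f·u_t = u_t·(1−s−f) + s.
Here 1−s−f = 0.760 and s = 0.030.
u_1 = 0.050800 × 0.760 + 0.030 = 0.068608.
u_2 = 0.068608 × 0.760 + 0.030 = 0.082142.
u_3 = 0.082142 × 0.760 + 0.030 = 0.092428.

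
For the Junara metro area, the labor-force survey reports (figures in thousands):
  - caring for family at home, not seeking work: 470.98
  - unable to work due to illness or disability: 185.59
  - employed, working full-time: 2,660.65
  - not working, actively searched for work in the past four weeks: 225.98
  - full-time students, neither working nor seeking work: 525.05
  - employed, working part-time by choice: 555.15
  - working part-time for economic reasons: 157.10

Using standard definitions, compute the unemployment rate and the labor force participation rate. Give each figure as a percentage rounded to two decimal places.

Unemployment rate ≈ 6.28%; labor force participation rate ≈ 75.28%.

Employed = 2,660.65 + 555.15 + 157.10 = 3,372.90 thousand (anyone who worked, including part-time for economic reasons, counts as employed).
Unemployed = 225.98 thousand.
Labor force = 3,372.90 + 225.98 = 3,598.88 thousand.
Not in labor force = 470.98 + 185.59 + 525.05 = 1,181.62 thousand (those not working and not actively searching are outside the labor force).
Civilian working-age population = 3,598.88 + 1,181.62 = 4,780.50 thousand.
Unemployment rate = 225.98 / 3,598.88 = 6.28%.
Labor force participation rate = 3,598.88 / 4,780.50 = 75.28%.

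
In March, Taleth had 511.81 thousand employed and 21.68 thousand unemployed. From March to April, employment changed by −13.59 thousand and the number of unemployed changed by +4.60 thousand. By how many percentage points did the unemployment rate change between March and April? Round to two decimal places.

March: labor force = 511.81 + 21.68 = 533.49; u = 21.68/533.49 = 4.06%.
April: labor force = 498.22 + 26.28 = 524.50; u = 26.28/524.50 = 5.01%.
Change = 5.01% − 4.06% = +0.95 pp.

The unemployment rate changed by +0.95 percentage points.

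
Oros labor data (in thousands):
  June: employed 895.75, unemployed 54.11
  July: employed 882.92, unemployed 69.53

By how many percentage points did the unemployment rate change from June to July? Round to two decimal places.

June: labor force = 895.75 + 54.11 = 949.86; u = 54.11/949.86 = 5.70%.
July: labor force = 882.92 + 69.53 = 952.45; u = 69.53/952.45 = 7.30%.
Change = 7.30% − 5.70% = +1.60 pp.

The unemployment rate changed by +1.60 percentage points.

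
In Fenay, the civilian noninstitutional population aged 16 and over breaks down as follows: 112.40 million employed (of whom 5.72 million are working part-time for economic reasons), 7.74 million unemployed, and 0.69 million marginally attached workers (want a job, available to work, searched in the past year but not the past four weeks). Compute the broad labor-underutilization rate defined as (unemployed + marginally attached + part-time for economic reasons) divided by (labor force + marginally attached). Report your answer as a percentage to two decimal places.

Broad underutilization rate ≈ 11.71%.

Labor force = 112.40 + 7.74 = 120.14 million.
Numerator = 7.74 + 0.69 + 5.72 = 14.15 million.
Denominator = 120.14 + 0.69 = 120.83 million.
Broad rate = 14.15 / 120.83 = 11.71%.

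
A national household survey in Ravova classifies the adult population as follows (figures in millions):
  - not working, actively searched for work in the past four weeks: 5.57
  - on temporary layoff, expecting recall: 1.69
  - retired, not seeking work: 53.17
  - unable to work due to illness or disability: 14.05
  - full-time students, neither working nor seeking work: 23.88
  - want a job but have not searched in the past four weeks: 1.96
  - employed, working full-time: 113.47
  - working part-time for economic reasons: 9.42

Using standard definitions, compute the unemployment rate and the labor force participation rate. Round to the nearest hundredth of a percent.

Unemployment rate ≈ 5.58%; labor force participation rate ≈ 58.31%.

Employed = 113.47 + 9.42 = 122.89 million (anyone who worked, including part-time for economic reasons, counts as employed).
Unemployed = 5.57 + 1.69 = 7.26 million (jobless and actively searching, or on temporary layoff).
Labor force = 122.89 + 7.26 = 130.15 million.
Not in labor force = 53.17 + 14.05 + 23.88 + 1.96 = 93.06 million (those not working and not actively searching are outside the labor force — including those who want a job but have given up searching).
Civilian working-age population = 130.15 + 93.06 = 223.21 million.
Unemployment rate = 7.26 / 130.15 = 5.58%.
Labor force participation rate = 130.15 / 223.21 = 58.31%.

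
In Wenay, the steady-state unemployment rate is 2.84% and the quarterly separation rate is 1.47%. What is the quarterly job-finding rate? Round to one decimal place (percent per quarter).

From u* = s/(s+f): f = s·(1−u)/u.
f = 1.47 × (1 − 0.0284) / 0.0284 = 1.4283 / 0.0284 ≈ 50.3% per quarter.

Job-finding rate ≈ 50.3% per quarter.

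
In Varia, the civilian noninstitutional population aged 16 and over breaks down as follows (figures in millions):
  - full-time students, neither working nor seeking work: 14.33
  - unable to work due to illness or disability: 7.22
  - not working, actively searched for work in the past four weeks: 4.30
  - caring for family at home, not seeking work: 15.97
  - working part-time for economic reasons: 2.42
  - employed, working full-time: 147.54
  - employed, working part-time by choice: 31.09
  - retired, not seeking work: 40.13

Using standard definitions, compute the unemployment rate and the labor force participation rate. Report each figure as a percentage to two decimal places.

Unemployment rate ≈ 2.32%; labor force participation rate ≈ 70.48%.

Employed = 2.42 + 147.54 + 31.09 = 181.05 million (anyone who worked, including part-time for economic reasons, counts as employed).
Unemployed = 4.30 million.
Labor force = 181.05 + 4.30 = 185.35 million.
Not in labor force = 14.33 + 7.22 + 15.97 + 40.13 = 77.65 million (those not working and not actively searching are outside the labor force).
Civilian working-age population = 185.35 + 77.65 = 263.00 million.
Unemployment rate = 4.30 / 185.35 = 2.32%.
Labor force participation rate = 185.35 / 263.00 = 70.48%.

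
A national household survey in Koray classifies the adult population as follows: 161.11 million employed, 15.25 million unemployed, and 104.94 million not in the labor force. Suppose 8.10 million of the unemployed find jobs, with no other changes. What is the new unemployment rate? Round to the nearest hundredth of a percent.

Initially, labor force = 161.11 + 15.25 = 176.36 million, so u = 15.25/176.36 = 8.65%.
After the change, unemployed falls and employed rises by 8.10; labor force unchanged → E = 169.21, U = 7.15, labor force = 176.36 million.
New unemployment rate = 7.15 / 176.36 = 4.05%.

New unemployment rate ≈ 4.05%.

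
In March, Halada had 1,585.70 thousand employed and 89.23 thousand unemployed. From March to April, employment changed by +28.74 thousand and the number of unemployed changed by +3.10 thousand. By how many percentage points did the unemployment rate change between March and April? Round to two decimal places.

The unemployment rate changed by +0.08 percentage points.

March: labor force = 1,585.70 + 89.23 = 1,674.93; u = 89.23/1,674.93 = 5.33%.
April: labor force = 1,614.44 + 92.33 = 1,706.77; u = 92.33/1,706.77 = 5.41%.
Change = 5.41% − 5.33% = +0.08 pp.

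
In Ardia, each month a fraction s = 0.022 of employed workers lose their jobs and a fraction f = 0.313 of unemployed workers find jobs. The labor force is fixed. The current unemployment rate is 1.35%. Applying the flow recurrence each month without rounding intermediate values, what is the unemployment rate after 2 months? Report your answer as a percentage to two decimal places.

With a fixed labor force, u_{t+1} = u_t + s·(1−u_t) − f·u_t = u_t·(1−s−f) + s.
Here 1−s−f = 0.665 and s = 0.022.
u_1 = 0.013500 × 0.665 + 0.022 = 0.030977.
u_2 = 0.030977 × 0.665 + 0.022 = 0.042600.

Unemployment rate after two months ≈ 4.26%.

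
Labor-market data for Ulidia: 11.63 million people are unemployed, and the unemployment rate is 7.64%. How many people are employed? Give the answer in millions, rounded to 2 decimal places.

About 140.60 million are employed.

Labor force = U / u = 11.63 / 0.0764 ≈ 152.23 million.
Employed = labor force − unemployed = 152.23 − 11.63 = 140.60 million.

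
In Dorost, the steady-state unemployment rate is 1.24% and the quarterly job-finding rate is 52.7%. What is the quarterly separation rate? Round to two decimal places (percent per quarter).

Separation rate ≈ 0.66% per quarter.

From u* = s/(s+f): s = u·f/(1−u).
s = 0.0124 × 52.7 / (1 − 0.0124) = 0.6535 / 0.9876 ≈ 0.66% per quarter.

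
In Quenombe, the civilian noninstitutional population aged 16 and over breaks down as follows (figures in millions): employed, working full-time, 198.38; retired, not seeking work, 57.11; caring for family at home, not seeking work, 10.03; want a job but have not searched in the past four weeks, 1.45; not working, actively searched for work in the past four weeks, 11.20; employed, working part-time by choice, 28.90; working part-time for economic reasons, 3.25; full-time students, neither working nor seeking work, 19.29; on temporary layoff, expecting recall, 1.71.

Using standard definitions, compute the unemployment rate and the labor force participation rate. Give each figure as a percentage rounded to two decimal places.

Unemployment rate ≈ 5.30%; labor force participation rate ≈ 73.48%.

Employed = 198.38 + 28.90 + 3.25 = 230.53 million (anyone who worked, including part-time for economic reasons, counts as employed).
Unemployed = 11.20 + 1.71 = 12.91 million (jobless and actively searching, or on temporary layoff).
Labor force = 230.53 + 12.91 = 243.44 million.
Not in labor force = 57.11 + 10.03 + 1.45 + 19.29 = 87.88 million (those not working and not actively searching are outside the labor force — including those who want a job but have given up searching).
Civilian working-age population = 243.44 + 87.88 = 331.32 million.
Unemployment rate = 12.91 / 243.44 = 5.30%.
Labor force participation rate = 243.44 / 331.32 = 73.48%.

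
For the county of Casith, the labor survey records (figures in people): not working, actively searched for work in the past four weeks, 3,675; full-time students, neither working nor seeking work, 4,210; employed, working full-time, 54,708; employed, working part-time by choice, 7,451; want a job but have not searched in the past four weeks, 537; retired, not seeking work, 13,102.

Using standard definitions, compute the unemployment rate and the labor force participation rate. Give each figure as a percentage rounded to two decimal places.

Employed = 54,708 + 7,451 = 62,159.
Unemployed = 3,675.
Labor force = 62,159 + 3,675 = 65,834.
Not in labor force = 4,210 + 537 + 13,102 = 17,849 (those not working and not actively searching are outside the labor force — including those who want a job but have given up searching).
Civilian working-age population = 65,834 + 17,849 = 83,683.
Unemployment rate = 3,675 / 65,834 = 5.58%.
Labor force participation rate = 65,834 / 83,683 = 78.67%.

Unemployment rate ≈ 5.58%; labor force participation rate ≈ 78.67%.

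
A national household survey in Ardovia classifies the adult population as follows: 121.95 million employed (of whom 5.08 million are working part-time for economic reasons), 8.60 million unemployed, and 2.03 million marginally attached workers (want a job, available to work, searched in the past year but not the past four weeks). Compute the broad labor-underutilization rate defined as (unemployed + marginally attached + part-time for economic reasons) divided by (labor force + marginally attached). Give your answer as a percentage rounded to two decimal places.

Labor force = 121.95 + 8.60 = 130.55 million.
Numerator = 8.60 + 2.03 + 5.08 = 15.71 million.
Denominator = 130.55 + 2.03 = 132.58 million.
Broad rate = 15.71 / 132.58 = 11.85%.

Broad underutilization rate ≈ 11.85%.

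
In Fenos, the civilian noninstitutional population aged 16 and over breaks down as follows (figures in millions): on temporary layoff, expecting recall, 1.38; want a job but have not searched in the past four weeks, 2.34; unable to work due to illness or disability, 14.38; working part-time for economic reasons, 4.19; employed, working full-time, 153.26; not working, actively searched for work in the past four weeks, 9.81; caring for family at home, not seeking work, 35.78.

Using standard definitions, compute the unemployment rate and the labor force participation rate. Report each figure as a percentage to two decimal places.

Unemployment rate ≈ 6.64%; labor force participation rate ≈ 76.26%.

Employed = 4.19 + 153.26 = 157.45 million (anyone who worked, including part-time for economic reasons, counts as employed).
Unemployed = 1.38 + 9.81 = 11.19 million (jobless and actively searching, or on temporary layoff).
Labor force = 157.45 + 11.19 = 168.64 million.
Not in labor force = 2.34 + 14.38 + 35.78 = 52.50 million (those not working and not actively searching are outside the labor force — including those who want a job but have given up searching).
Civilian working-age population = 168.64 + 52.50 = 221.14 million.
Unemployment rate = 11.19 / 168.64 = 6.64%.
Labor force participation rate = 168.64 / 221.14 = 76.26%.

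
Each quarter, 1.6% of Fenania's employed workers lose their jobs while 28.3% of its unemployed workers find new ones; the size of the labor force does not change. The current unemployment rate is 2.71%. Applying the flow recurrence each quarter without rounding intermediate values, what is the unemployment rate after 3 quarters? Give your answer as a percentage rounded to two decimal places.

With a fixed labor force, u_{t+1} = u_t + s·(1−u_t) − f·u_t = u_t·(1−s−f) + s.
Here 1−s−f = 0.701 and s = 0.016.
u_1 = 0.027100 × 0.701 + 0.016 = 0.034997.
u_2 = 0.034997 × 0.701 + 0.016 = 0.040533.
u_3 = 0.040533 × 0.701 + 0.016 = 0.044414.

Unemployment rate after three quarters ≈ 4.44%.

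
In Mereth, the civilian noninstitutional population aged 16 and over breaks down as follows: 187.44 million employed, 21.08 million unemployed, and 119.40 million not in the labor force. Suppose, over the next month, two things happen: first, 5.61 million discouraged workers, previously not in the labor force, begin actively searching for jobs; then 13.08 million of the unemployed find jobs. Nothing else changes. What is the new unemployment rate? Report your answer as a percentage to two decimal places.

New unemployment rate ≈ 6.36%.

Initially, labor force = 187.44 + 21.08 = 208.52 million, so u = 21.08/208.52 = 10.11%.
After the first change, unemployed and labor force both rise by 5.61 → E = 187.44, U = 26.69, labor force = 214.13 million.
After the second change, unemployed falls and employed rises by 13.08; labor force unchanged → E = 200.52, U = 13.61, labor force = 214.13 million.
New unemployment rate = 13.61 / 214.13 = 6.36%.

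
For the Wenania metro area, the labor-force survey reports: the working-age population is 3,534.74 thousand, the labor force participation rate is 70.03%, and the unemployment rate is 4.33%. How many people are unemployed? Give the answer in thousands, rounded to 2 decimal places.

About 107.18 thousand are unemployed.

Labor force = 0.7003 × 3,534.74 = 2,475.38 thousand.
Unemployed = 0.0433 × 2,475.38 ≈ 107.18 thousand.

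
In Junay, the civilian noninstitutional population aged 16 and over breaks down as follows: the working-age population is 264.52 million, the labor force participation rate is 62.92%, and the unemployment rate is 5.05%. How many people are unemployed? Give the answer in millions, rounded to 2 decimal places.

Labor force = 0.6292 × 264.52 = 166.44 million.
Unemployed = 0.0505 × 166.44 ≈ 8.41 million.

About 8.41 million are unemployed.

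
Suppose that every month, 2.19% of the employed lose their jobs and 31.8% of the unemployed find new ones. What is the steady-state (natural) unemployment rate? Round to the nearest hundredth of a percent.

At steady state the flows balance: s·E = f·U, so U/(E+U) = s/(s+f).
u* = 2.19 / (2.19 + 31.8) = 2.19 / 33.99 = 6.44%.

Steady-state unemployment rate ≈ 6.44%.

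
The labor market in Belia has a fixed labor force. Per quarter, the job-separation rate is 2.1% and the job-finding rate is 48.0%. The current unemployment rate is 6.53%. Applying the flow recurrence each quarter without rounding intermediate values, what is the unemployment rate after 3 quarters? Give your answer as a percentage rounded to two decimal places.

With a fixed labor force, u_{t+1} = u_t + s·(1−u_t) − f·u_t = u_t·(1−s−f) + s.
Here 1−s−f = 0.499 and s = 0.021.
u_1 = 0.065300 × 0.499 + 0.021 = 0.053585.
u_2 = 0.053585 × 0.499 + 0.021 = 0.047739.
u_3 = 0.047739 × 0.499 + 0.021 = 0.044822.

Unemployment rate after three quarters ≈ 4.48%.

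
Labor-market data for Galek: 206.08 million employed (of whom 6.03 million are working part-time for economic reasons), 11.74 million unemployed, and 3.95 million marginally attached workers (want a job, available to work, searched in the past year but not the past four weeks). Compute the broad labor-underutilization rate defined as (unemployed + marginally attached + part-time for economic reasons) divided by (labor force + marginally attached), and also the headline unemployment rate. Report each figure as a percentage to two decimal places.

Labor force = 206.08 + 11.74 = 217.82 million.
Numerator = 11.74 + 3.95 + 6.03 = 21.72 million.
Denominator = 217.82 + 3.95 = 221.77 million.
Broad rate = 21.72 / 221.77 = 9.79%.
Headline unemployment rate = 11.74 / 217.82 = 5.39%.

Broad underutilization rate ≈ 9.79%; headline unemployment rate ≈ 5.39%.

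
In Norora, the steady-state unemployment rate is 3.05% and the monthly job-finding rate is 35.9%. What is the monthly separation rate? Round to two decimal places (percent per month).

Separation rate ≈ 1.13% per month.

From u* = s/(s+f): s = u·f/(1−u).
s = 0.0305 × 35.9 / (1 − 0.0305) = 1.0949 / 0.9695 ≈ 1.13% per month.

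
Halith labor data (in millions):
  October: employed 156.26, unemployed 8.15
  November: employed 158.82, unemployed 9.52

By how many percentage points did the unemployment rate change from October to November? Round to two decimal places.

The unemployment rate changed by +0.70 percentage points.

October: labor force = 156.26 + 8.15 = 164.41; u = 8.15/164.41 = 4.96%.
November: labor force = 158.82 + 9.52 = 168.34; u = 9.52/168.34 = 5.66%.
Change = 5.66% − 4.96% = +0.70 pp.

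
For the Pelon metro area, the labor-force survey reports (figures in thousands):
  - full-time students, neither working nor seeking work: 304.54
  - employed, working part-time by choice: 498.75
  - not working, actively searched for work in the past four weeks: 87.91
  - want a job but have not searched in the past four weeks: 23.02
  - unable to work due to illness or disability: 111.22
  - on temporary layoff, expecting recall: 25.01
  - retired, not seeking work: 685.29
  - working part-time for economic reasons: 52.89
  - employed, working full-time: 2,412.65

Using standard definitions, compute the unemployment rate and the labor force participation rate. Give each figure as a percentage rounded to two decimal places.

Unemployment rate ≈ 3.67%; labor force participation rate ≈ 73.24%.

Employed = 498.75 + 52.89 + 2,412.65 = 2,964.29 thousand (anyone who worked, including part-time for economic reasons, counts as employed).
Unemployed = 87.91 + 25.01 = 112.92 thousand (jobless and actively searching, or on temporary layoff).
Labor force = 2,964.29 + 112.92 = 3,077.21 thousand.
Not in labor force = 304.54 + 23.02 + 111.22 + 685.29 = 1,124.07 thousand (those not working and not actively searching are outside the labor force — including those who want a job but have given up searching).
Civilian working-age population = 3,077.21 + 1,124.07 = 4,201.28 thousand.
Unemployment rate = 112.92 / 3,077.21 = 3.67%.
Labor force participation rate = 3,077.21 / 4,201.28 = 73.24%.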